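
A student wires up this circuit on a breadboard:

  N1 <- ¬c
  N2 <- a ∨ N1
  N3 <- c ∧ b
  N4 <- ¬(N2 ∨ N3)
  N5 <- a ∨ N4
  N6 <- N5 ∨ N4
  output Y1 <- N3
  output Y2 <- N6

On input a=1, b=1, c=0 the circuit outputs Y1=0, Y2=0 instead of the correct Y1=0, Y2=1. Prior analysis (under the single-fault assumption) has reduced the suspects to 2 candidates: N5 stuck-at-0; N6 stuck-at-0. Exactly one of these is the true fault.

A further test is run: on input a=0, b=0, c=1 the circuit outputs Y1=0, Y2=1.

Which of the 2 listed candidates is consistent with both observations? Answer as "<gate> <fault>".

N5 stuck-at-0

Evaluate each candidate on input a=0, b=0, c=1:
  N5 stuck-at-0: N1=0, N2=0, N3=0, N4=1, N5=0 [stuck-at-0], N6=1 → Y1=0, Y2=1 — matches
  N6 stuck-at-0: N1=0, N2=0, N3=0, N4=1, N5=1, N6=0 [stuck-at-0] → Y1=0, Y2=0 — eliminated
Only N5 stuck-at-0 reproduces the observed Y1=0, Y2=1.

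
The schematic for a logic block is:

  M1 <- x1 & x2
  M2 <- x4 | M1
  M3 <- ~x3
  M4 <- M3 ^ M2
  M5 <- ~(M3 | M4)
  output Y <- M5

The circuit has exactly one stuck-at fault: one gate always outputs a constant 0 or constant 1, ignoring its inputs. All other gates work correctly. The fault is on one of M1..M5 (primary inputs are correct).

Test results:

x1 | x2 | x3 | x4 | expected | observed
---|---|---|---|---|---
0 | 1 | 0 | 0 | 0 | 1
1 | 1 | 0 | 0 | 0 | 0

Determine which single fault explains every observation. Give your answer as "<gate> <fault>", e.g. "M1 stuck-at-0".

M3 stuck-at-0

Fault-free values for test 1 (x1=0, x2=1, x3=0, x4=0): M1=0, M2=0, M3=1, M4=1, M5=0, giving Y=0. Observed 1.
Test 1: faults giving observed 1 are {M3 stuck-at-0, M5 stuck-at-1}.
Test 2 (x1=1, x2=1, x3=0, x4=0): fault-free M1=1, M2=1, M3=1, M4=0, M5=0 → 0; observed 0. Eliminates M5 stuck-at-1.
Only M3 stuck-at-0 is consistent with every test.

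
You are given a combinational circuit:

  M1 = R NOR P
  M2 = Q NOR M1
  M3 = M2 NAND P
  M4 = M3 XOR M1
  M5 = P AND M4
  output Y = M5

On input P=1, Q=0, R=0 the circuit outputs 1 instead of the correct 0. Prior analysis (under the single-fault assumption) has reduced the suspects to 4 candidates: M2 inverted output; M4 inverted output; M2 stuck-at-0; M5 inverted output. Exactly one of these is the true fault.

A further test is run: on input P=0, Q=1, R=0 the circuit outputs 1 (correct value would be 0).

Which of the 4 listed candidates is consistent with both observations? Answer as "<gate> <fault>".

Evaluate each candidate on input P=0, Q=1, R=0:
  M2 inverted output: M1=1, M2=1 [inverted output], M3=1, M4=0, M5=0 → 0 — eliminated
  M4 inverted output: M1=1, M2=0, M3=1, M4=1 [inverted output], M5=0 → 0 — eliminated
  M2 stuck-at-0: M1=1, M2=0 [stuck-at-0], M3=1, M4=0, M5=0 → 0 — eliminated
  M5 inverted output: M1=1, M2=0, M3=1, M4=0, M5=1 [inverted output] → 1 — matches
Only M5 inverted output reproduces the observed 1.

M5 inverted output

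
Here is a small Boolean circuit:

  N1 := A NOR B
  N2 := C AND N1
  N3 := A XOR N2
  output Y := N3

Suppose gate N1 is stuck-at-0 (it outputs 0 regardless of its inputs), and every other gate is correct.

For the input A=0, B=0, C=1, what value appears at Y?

Propagate with N1 forced: N1=0 [stuck-at-0], N2=0, N3=0.
So Y = 0. (Without the fault it would be 1.)

0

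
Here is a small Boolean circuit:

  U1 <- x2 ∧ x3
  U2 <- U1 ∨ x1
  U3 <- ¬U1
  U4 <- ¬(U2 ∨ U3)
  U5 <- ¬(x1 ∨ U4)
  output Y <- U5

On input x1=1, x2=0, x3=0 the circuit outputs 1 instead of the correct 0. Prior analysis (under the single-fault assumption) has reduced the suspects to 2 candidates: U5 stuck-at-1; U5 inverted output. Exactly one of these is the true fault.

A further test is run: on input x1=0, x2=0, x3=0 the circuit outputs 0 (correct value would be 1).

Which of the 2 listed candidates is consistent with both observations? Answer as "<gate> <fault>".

Evaluate each candidate on input x1=0, x2=0, x3=0:
  U5 stuck-at-1: U1=0, U2=0, U3=1, U4=0, U5=1 [stuck-at-1] → 1 — eliminated
  U5 inverted output: U1=0, U2=0, U3=1, U4=0, U5=0 [inverted output] → 0 — matches
Only U5 inverted output reproduces the observed 0.

U5 inverted output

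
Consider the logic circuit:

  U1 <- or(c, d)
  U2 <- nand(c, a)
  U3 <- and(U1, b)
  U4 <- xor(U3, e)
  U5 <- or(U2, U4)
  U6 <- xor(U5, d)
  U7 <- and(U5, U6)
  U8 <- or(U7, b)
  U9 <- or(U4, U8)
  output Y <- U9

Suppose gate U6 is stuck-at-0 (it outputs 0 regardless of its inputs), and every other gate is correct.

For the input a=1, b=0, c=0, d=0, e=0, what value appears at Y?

0

Propagate with U6 forced: U1=0, U2=1, U3=0, U4=0, U5=1, U6=0 [stuck-at-0], U7=0, U8=0, U9=0.
So Y = 0. (Without the fault it would be 1.)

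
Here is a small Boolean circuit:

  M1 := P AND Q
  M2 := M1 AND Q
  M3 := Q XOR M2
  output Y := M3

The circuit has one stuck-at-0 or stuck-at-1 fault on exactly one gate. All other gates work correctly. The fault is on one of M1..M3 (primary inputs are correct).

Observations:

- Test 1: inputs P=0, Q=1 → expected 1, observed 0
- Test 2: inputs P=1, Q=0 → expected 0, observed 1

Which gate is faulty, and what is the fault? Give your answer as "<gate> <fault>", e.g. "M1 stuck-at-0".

M2 stuck-at-1

Fault-free values for test 1 (P=0, Q=1): M1=0, M2=0, M3=1, giving Y=1. Observed 0.
Test 1: faults giving observed 0 are {M1 stuck-at-1, M2 stuck-at-1, M3 stuck-at-0}.
Test 2 (P=1, Q=0): fault-free M1=0, M2=0, M3=0 → 0; observed 1. Eliminates M1 stuck-at-1, M3 stuck-at-0.
Only M2 stuck-at-1 is consistent with every test.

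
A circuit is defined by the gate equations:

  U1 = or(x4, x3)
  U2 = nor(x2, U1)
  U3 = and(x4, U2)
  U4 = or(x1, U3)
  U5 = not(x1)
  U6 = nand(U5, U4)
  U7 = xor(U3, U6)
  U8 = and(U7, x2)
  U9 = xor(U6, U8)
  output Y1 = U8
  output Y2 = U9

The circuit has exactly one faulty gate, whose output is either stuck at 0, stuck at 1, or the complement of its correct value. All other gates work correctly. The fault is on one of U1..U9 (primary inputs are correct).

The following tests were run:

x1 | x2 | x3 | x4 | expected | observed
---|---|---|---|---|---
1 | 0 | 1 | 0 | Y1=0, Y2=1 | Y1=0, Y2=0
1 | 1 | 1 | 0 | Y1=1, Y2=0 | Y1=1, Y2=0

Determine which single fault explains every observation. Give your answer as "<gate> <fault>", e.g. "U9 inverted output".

U9 stuck-at-0

Fault-free values for test 1 (x1=1, x2=0, x3=1, x4=0): U1=1, U2=0, U3=0, U4=1, U5=0, U6=1, U7=1, U8=0, U9=1, giving Y1=0, Y2=1. Observed Y1=0, Y2=0.
Test 1: faults giving observed Y1=0, Y2=0 are {U5 stuck-at-1, U5 inverted output, U6 stuck-at-0, U6 inverted output, U9 stuck-at-0, U9 inverted output}.
Test 2 (x1=1, x2=1, x3=1, x4=0): fault-free U1=1, U2=0, U3=0, U4=1, U5=0, U6=1, U7=1, U8=1, U9=0 → Y1=1, Y2=0; observed Y1=1, Y2=0. Eliminates U5 stuck-at-1, U5 inverted output, U6 stuck-at-0, U6 inverted output, U9 inverted output.
Only U9 stuck-at-0 is consistent with every test.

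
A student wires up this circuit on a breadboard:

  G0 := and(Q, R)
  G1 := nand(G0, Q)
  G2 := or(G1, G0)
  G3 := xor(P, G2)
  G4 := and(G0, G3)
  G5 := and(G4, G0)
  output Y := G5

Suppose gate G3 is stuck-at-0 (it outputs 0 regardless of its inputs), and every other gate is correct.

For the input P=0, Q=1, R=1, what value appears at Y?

0

Propagate with G3 forced: G0=1, G1=0, G2=1, G3=0 [stuck-at-0], G4=0, G5=0.
So Y = 0. (Without the fault it would be 1.)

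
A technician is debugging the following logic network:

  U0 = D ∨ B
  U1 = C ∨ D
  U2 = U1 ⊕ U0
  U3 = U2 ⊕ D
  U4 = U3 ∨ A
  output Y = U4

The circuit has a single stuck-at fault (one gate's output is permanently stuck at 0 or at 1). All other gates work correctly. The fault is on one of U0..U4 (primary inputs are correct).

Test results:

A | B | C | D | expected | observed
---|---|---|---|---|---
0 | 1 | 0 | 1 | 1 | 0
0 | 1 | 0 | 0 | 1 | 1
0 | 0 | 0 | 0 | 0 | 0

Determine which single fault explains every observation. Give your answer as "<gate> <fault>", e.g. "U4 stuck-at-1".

Fault-free values for test 1 (A=0, B=1, C=0, D=1): U0=1, U1=1, U2=0, U3=1, U4=1, giving Y=1. Observed 0.
Test 1: faults giving observed 0 are {U0 stuck-at-0, U1 stuck-at-0, U2 stuck-at-1, U3 stuck-at-0, U4 stuck-at-0}.
Test 2 (A=0, B=1, C=0, D=0): fault-free U0=1, U1=0, U2=1, U3=1, U4=1 → 1; observed 1. Eliminates U0 stuck-at-0, U3 stuck-at-0, U4 stuck-at-0.
Test 3 (A=0, B=0, C=0, D=0): fault-free U0=0, U1=0, U2=0, U3=0, U4=0 → 0; observed 0. Eliminates U2 stuck-at-1.
Only U1 stuck-at-0 is consistent with every test.

U1 stuck-at-0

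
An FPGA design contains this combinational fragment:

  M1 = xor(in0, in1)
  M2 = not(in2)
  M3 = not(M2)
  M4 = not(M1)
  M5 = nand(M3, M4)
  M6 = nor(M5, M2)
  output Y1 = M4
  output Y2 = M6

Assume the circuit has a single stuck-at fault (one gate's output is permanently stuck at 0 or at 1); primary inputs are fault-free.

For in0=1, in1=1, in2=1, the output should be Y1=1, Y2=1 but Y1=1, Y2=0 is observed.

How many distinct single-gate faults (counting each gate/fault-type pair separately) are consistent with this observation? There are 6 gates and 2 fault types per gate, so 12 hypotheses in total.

4

Fault-free: M1=0, M2=0, M3=1, M4=1, M5=0, M6=1 → Y1=1, Y2=1. Observed Y1=1, Y2=0.
  M1 stuck-at-0: output Y1=1, Y2=1 ✗
  M1 stuck-at-1: output Y1=0, Y2=0 ✗
  M2 stuck-at-0: output Y1=1, Y2=1 ✗
  M2 stuck-at-1: output Y1=1, Y2=0 ✓
  M3 stuck-at-0: output Y1=1, Y2=0 ✓
  M3 stuck-at-1: output Y1=1, Y2=1 ✗
  M4 stuck-at-0: output Y1=0, Y2=0 ✗
  M4 stuck-at-1: output Y1=1, Y2=1 ✗
  M5 stuck-at-0: output Y1=1, Y2=1 ✗
  M5 stuck-at-1: output Y1=1, Y2=0 ✓
  M6 stuck-at-0: output Y1=1, Y2=0 ✓
  M6 stuck-at-1: output Y1=1, Y2=1 ✗
Consistent faults: {M2 stuck-at-1, M3 stuck-at-0, M5 stuck-at-1, M6 stuck-at-0} — 4 in all.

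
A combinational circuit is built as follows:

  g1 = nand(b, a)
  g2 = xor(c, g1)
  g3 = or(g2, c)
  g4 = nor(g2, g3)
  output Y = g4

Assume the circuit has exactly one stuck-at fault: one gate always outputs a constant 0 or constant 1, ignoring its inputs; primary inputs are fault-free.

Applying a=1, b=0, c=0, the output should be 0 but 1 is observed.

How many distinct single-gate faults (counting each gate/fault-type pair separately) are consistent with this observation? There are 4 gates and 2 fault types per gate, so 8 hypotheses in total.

Fault-free: g1=1, g2=1, g3=1, g4=0 → 0. Observed 1.
  g1 stuck-at-0: output 1 ✓
  g1 stuck-at-1: output 0 ✗
  g2 stuck-at-0: output 1 ✓
  g2 stuck-at-1: output 0 ✗
  g3 stuck-at-0: output 0 ✗
  g3 stuck-at-1: output 0 ✗
  g4 stuck-at-0: output 0 ✗
  g4 stuck-at-1: output 1 ✓
Consistent faults: {g1 stuck-at-0, g2 stuck-at-0, g4 stuck-at-1} — 3 in all.

3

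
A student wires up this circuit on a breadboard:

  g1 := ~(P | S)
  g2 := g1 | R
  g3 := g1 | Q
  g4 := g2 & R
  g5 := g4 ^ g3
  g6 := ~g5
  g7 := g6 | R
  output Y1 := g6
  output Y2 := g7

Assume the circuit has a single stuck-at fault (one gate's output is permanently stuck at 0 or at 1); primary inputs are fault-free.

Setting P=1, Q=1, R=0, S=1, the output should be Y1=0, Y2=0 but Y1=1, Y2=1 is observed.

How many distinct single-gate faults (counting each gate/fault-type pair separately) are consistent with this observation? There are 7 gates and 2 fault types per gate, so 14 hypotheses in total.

Fault-free: g1=0, g2=0, g3=1, g4=0, g5=1, g6=0, g7=0 → Y1=0, Y2=0. Observed Y1=1, Y2=1.
  g1 stuck-at-0: output Y1=0, Y2=0 ✗
  g1 stuck-at-1: output Y1=0, Y2=0 ✗
  g2 stuck-at-0: output Y1=0, Y2=0 ✗
  g2 stuck-at-1: output Y1=0, Y2=0 ✗
  g3 stuck-at-0: output Y1=1, Y2=1 ✓
  g3 stuck-at-1: output Y1=0, Y2=0 ✗
  g4 stuck-at-0: output Y1=0, Y2=0 ✗
  g4 stuck-at-1: output Y1=1, Y2=1 ✓
  g5 stuck-at-0: output Y1=1, Y2=1 ✓
  g5 stuck-at-1: output Y1=0, Y2=0 ✗
  g6 stuck-at-0: output Y1=0, Y2=0 ✗
  g6 stuck-at-1: output Y1=1, Y2=1 ✓
  g7 stuck-at-0: output Y1=0, Y2=0 ✗
  g7 stuck-at-1: output Y1=0, Y2=1 ✗
Consistent faults: {g3 stuck-at-0, g4 stuck-at-1, g5 stuck-at-0, g6 stuck-at-1} — 4 in all.

4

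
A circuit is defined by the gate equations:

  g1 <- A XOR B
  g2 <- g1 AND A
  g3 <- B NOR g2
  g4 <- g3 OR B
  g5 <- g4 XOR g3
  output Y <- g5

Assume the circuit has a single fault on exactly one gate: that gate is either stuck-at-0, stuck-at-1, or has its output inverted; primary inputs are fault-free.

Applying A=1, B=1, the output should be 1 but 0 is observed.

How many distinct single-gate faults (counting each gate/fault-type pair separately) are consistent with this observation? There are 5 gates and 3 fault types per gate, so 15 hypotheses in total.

6

Fault-free: g1=0, g2=0, g3=0, g4=1, g5=1 → 1. Observed 0.
  g1: none of the 3 fault types match ✗
  g2: none of the 3 fault types match ✗
  g3: stuck-at-1, inverted output ✓; others ✗
  g4: stuck-at-0, inverted output ✓; others ✗
  g5: stuck-at-0, inverted output ✓; others ✗
Consistent faults: {g3 stuck-at-1, g3 inverted output, g4 stuck-at-0, g4 inverted output, g5 stuck-at-0, g5 inverted output} — 6 in all.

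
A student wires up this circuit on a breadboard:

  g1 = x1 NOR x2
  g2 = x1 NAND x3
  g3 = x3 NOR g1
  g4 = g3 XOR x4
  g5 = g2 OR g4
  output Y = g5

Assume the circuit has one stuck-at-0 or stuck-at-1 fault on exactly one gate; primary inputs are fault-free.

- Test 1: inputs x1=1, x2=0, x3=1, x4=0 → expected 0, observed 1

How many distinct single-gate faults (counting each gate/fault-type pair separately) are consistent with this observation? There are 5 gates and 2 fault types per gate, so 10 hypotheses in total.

4

Fault-free: g1=0, g2=0, g3=0, g4=0, g5=0 → 0. Observed 1.
  g1 stuck-at-0: output 0 ✗
  g1 stuck-at-1: output 0 ✗
  g2 stuck-at-0: output 0 ✗
  g2 stuck-at-1: output 1 ✓
  g3 stuck-at-0: output 0 ✗
  g3 stuck-at-1: output 1 ✓
  g4 stuck-at-0: output 0 ✗
  g4 stuck-at-1: output 1 ✓
  g5 stuck-at-0: output 0 ✗
  g5 stuck-at-1: output 1 ✓
Consistent faults: {g2 stuck-at-1, g3 stuck-at-1, g4 stuck-at-1, g5 stuck-at-1} — 4 in all.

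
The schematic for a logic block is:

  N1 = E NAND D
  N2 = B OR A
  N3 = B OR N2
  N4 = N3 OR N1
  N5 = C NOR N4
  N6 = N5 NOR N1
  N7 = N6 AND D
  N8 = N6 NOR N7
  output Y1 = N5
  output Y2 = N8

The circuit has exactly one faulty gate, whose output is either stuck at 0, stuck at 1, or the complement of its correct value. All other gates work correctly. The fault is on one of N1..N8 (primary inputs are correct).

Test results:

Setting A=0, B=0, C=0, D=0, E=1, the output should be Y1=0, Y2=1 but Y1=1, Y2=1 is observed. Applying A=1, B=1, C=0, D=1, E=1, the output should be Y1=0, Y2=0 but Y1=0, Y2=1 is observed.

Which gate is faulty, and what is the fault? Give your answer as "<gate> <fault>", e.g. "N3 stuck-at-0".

N1 inverted output

Fault-free values for test 1 (A=0, B=0, C=0, D=0, E=1): N1=1, N2=0, N3=0, N4=1, N5=0, N6=0, N7=0, N8=1, giving Y1=0, Y2=1. Observed Y1=1, Y2=1.
Test 1: faults giving observed Y1=1, Y2=1 are {N1 stuck-at-0, N1 inverted output, N4 stuck-at-0, N4 inverted output, N5 stuck-at-1, N5 inverted output}.
Test 2 (A=1, B=1, C=0, D=1, E=1): fault-free N1=0, N2=1, N3=1, N4=1, N5=0, N6=1, N7=1, N8=0 → Y1=0, Y2=0; observed Y1=0, Y2=1. Eliminates N1 stuck-at-0, N4 stuck-at-0, N4 inverted output, N5 stuck-at-1, N5 inverted output.
Only N1 inverted output is consistent with every test.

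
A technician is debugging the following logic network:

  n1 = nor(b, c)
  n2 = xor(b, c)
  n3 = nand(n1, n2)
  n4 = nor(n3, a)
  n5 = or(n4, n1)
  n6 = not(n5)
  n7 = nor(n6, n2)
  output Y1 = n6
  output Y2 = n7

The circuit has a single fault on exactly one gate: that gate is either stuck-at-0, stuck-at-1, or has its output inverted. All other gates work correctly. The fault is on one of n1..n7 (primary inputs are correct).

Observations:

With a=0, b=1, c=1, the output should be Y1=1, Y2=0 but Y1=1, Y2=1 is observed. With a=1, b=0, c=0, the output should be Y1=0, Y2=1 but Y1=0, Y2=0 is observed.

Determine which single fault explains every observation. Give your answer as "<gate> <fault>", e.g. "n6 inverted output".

n7 inverted output

Fault-free values for test 1 (a=0, b=1, c=1): n1=0, n2=0, n3=1, n4=0, n5=0, n6=1, n7=0, giving Y1=1, Y2=0. Observed Y1=1, Y2=1.
Test 1: faults giving observed Y1=1, Y2=1 are {n7 stuck-at-1, n7 inverted output}.
Test 2 (a=1, b=0, c=0): fault-free n1=1, n2=0, n3=1, n4=0, n5=1, n6=0, n7=1 → Y1=0, Y2=1; observed Y1=0, Y2=0. Eliminates n7 stuck-at-1.
Only n7 inverted output is consistent with every test.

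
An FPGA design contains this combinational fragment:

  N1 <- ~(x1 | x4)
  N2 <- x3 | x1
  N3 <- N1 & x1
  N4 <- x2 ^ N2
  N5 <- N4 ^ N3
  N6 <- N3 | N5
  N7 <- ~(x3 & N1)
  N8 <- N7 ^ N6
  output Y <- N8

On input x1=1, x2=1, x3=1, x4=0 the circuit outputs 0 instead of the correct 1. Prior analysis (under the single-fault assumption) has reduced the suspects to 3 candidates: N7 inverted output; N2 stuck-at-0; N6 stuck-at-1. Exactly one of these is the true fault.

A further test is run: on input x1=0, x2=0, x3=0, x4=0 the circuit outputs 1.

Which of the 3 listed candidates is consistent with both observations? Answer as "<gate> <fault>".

Evaluate each candidate on input x1=0, x2=0, x3=0, x4=0:
  N7 inverted output: N1=1, N2=0, N3=0, N4=0, N5=0, N6=0, N7=0 [inverted output], N8=0 → 0 — eliminated
  N2 stuck-at-0: N1=1, N2=0 [stuck-at-0], N3=0, N4=0, N5=0, N6=0, N7=1, N8=1 → 1 — matches
  N6 stuck-at-1: N1=1, N2=0, N3=0, N4=0, N5=0, N6=1 [stuck-at-1], N7=1, N8=0 → 0 — eliminated
Only N2 stuck-at-0 reproduces the observed 1.

N2 stuck-at-0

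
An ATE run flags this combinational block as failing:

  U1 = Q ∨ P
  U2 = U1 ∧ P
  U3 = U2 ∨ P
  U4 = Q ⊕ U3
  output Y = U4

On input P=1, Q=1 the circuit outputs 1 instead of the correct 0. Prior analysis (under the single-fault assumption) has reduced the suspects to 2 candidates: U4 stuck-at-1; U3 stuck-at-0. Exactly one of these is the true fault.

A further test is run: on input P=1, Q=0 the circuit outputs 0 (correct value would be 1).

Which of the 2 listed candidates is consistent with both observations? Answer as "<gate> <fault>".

Evaluate each candidate on input P=1, Q=0:
  U4 stuck-at-1: U1=1, U2=1, U3=1, U4=1 [stuck-at-1] → 1 — eliminated
  U3 stuck-at-0: U1=1, U2=1, U3=0 [stuck-at-0], U4=0 → 0 — matches
Only U3 stuck-at-0 reproduces the observed 0.

U3 stuck-at-0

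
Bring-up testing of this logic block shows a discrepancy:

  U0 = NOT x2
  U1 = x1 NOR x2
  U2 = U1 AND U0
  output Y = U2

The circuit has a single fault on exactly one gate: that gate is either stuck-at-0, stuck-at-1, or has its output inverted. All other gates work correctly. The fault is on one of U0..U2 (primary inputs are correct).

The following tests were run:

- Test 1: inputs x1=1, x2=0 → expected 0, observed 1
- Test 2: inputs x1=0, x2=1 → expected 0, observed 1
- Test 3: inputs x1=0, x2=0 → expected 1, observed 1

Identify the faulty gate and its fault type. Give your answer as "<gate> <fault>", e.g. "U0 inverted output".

U2 stuck-at-1

Fault-free values for test 1 (x1=1, x2=0): U0=1, U1=0, U2=0, giving Y=0. Observed 1.
Test 1: faults giving observed 1 are {U1 stuck-at-1, U1 inverted output, U2 stuck-at-1, U2 inverted output}.
Test 2 (x1=0, x2=1): fault-free U0=0, U1=0, U2=0 → 0; observed 1. Eliminates U1 stuck-at-1, U1 inverted output.
Test 3 (x1=0, x2=0): fault-free U0=1, U1=1, U2=1 → 1; observed 1. Eliminates U2 inverted output.
Only U2 stuck-at-1 is consistent with every test.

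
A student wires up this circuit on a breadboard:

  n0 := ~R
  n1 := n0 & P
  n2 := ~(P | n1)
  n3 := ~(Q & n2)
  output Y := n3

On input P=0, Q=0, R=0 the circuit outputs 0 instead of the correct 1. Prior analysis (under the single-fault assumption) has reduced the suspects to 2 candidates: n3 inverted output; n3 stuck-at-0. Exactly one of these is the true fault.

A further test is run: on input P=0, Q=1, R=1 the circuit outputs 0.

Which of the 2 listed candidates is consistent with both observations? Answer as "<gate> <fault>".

n3 stuck-at-0

Evaluate each candidate on input P=0, Q=1, R=1:
  n3 inverted output: n0=0, n1=0, n2=1, n3=1 [inverted output] → 1 — eliminated
  n3 stuck-at-0: n0=0, n1=0, n2=1, n3=0 [stuck-at-0] → 0 — matches
Only n3 stuck-at-0 reproduces the observed 0.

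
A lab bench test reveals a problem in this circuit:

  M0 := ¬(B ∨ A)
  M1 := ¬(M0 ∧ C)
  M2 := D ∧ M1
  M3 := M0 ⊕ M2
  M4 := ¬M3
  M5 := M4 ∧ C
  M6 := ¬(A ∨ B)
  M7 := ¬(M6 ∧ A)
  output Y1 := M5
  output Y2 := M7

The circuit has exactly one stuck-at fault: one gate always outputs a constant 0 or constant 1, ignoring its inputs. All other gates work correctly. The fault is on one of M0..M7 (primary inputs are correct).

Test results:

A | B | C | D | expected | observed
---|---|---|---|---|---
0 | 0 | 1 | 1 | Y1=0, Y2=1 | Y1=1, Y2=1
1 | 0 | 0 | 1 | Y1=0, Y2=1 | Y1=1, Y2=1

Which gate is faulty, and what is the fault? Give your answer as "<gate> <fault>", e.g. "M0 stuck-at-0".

Fault-free values for test 1 (A=0, B=0, C=1, D=1): M0=1, M1=0, M2=0, M3=1, M4=0, M5=0, M6=1, M7=1, giving Y1=0, Y2=1. Observed Y1=1, Y2=1.
Test 1: faults giving observed Y1=1, Y2=1 are {M1 stuck-at-1, M2 stuck-at-1, M3 stuck-at-0, M4 stuck-at-1, M5 stuck-at-1}.
Test 2 (A=1, B=0, C=0, D=1): fault-free M0=0, M1=1, M2=1, M3=1, M4=0, M5=0, M6=0, M7=1 → Y1=0, Y2=1; observed Y1=1, Y2=1. Eliminates M1 stuck-at-1, M2 stuck-at-1, M3 stuck-at-0, M4 stuck-at-1.
Only M5 stuck-at-1 is consistent with every test.

M5 stuck-at-1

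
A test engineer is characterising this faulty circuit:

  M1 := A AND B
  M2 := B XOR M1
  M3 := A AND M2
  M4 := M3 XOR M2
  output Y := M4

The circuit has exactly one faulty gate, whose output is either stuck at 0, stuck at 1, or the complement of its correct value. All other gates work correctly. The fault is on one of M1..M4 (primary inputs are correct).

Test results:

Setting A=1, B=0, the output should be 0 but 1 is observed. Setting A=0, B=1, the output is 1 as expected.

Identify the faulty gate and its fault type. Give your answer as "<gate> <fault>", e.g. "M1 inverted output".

M4 stuck-at-1

Fault-free values for test 1 (A=1, B=0): M1=0, M2=0, M3=0, M4=0, giving Y=0. Observed 1.
Test 1: faults giving observed 1 are {M3 stuck-at-1, M3 inverted output, M4 stuck-at-1, M4 inverted output}.
Test 2 (A=0, B=1): fault-free M1=0, M2=1, M3=0, M4=1 → 1; observed 1. Eliminates M3 stuck-at-1, M3 inverted output, M4 inverted output.
Only M4 stuck-at-1 is consistent with every test.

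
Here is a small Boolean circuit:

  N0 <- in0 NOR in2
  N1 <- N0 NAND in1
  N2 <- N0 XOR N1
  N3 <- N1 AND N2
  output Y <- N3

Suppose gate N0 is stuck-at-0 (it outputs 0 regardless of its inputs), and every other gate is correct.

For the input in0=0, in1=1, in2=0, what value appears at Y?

Propagate with N0 forced: N0=0 [stuck-at-0], N1=1, N2=1, N3=1.
So Y = 1. (Without the fault it would be 0.)

1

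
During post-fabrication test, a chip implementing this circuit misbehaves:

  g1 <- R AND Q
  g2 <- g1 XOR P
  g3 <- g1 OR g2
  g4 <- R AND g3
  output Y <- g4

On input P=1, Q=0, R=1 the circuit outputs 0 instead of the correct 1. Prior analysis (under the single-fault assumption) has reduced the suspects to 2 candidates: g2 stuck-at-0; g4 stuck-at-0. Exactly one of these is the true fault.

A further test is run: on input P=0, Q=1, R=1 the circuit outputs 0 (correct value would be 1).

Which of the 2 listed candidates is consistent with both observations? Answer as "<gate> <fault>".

g4 stuck-at-0

Evaluate each candidate on input P=0, Q=1, R=1:
  g2 stuck-at-0: g1=1, g2=0 [stuck-at-0], g3=1, g4=1 → 1 — eliminated
  g4 stuck-at-0: g1=1, g2=1, g3=1, g4=0 [stuck-at-0] → 0 — matches
Only g4 stuck-at-0 reproduces the observed 0.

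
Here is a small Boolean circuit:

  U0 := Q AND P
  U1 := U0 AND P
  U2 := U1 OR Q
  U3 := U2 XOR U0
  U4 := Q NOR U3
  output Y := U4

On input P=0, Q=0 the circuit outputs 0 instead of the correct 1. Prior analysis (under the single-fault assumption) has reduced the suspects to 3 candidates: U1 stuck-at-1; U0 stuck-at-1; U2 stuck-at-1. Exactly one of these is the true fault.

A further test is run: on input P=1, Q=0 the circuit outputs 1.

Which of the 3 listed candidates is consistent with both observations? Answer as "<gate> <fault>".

Evaluate each candidate on input P=1, Q=0:
  U1 stuck-at-1: U0=0, U1=1 [stuck-at-1], U2=1, U3=1, U4=0 → 0 — eliminated
  U0 stuck-at-1: U0=1 [stuck-at-1], U1=1, U2=1, U3=0, U4=1 → 1 — matches
  U2 stuck-at-1: U0=0, U1=0, U2=1 [stuck-at-1], U3=1, U4=0 → 0 — eliminated
Only U0 stuck-at-1 reproduces the observed 1.

U0 stuck-at-1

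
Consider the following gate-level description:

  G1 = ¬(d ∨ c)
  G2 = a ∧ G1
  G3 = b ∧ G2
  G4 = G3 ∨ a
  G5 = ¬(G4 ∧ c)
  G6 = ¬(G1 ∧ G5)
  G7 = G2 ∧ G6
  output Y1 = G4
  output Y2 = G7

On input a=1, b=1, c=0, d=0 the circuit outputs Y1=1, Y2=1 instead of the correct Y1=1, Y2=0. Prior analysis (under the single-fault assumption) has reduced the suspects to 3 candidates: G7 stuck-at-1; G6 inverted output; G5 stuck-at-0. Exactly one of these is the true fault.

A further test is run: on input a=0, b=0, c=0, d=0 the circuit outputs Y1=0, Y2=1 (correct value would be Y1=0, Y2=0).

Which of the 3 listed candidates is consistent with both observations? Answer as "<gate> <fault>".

G7 stuck-at-1

Evaluate each candidate on input a=0, b=0, c=0, d=0:
  G7 stuck-at-1: G1=1, G2=0, G3=0, G4=0, G5=1, G6=0, G7=1 [stuck-at-1] → Y1=0, Y2=1 — matches
  G6 inverted output: G1=1, G2=0, G3=0, G4=0, G5=1, G6=1 [inverted output], G7=0 → Y1=0, Y2=0 — eliminated
  G5 stuck-at-0: G1=1, G2=0, G3=0, G4=0, G5=0 [stuck-at-0], G6=1, G7=0 → Y1=0, Y2=0 — eliminated
Only G7 stuck-at-1 reproduces the observed Y1=0, Y2=1.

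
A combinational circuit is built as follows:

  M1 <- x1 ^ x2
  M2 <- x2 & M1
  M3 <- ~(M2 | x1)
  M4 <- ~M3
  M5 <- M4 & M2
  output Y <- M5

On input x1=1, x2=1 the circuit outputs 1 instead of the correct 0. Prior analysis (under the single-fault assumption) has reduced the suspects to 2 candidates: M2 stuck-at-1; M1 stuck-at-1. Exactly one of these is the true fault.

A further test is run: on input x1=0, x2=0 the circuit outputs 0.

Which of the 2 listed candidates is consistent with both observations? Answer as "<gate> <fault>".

M1 stuck-at-1

Evaluate each candidate on input x1=0, x2=0:
  M2 stuck-at-1: M1=0, M2=1 [stuck-at-1], M3=0, M4=1, M5=1 → 1 — eliminated
  M1 stuck-at-1: M1=1 [stuck-at-1], M2=0, M3=1, M4=0, M5=0 → 0 — matches
Only M1 stuck-at-1 reproduces the observed 0.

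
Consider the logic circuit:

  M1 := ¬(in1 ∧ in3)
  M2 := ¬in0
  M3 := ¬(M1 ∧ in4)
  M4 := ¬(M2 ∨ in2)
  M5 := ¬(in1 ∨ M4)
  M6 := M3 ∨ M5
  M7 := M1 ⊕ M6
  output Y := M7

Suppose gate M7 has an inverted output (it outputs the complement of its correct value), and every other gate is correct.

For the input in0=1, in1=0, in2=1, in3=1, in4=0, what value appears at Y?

1

Propagate with M7 forced: M1=1, M2=0, M3=1, M4=0, M5=1, M6=1, M7=1 [inverted output].
So Y = 1. (Without the fault it would be 0.)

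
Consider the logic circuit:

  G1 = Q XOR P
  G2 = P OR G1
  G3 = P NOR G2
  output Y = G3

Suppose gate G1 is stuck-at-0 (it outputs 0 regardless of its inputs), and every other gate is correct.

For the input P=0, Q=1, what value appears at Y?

Propagate with G1 forced: G1=0 [stuck-at-0], G2=0, G3=1.
So Y = 1. (Without the fault it would be 0.)

1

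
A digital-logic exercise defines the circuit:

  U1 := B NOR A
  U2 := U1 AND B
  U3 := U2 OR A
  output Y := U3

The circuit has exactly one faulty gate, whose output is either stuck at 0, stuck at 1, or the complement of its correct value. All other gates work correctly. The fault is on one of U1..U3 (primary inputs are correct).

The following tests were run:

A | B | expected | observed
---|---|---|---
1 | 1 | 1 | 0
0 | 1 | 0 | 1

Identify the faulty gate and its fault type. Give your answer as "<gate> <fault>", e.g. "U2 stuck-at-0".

Fault-free values for test 1 (A=1, B=1): U1=0, U2=0, U3=1, giving Y=1. Observed 0.
Test 1: faults giving observed 0 are {U3 stuck-at-0, U3 inverted output}.
Test 2 (A=0, B=1): fault-free U1=0, U2=0, U3=0 → 0; observed 1. Eliminates U3 stuck-at-0.
Only U3 inverted output is consistent with every test.

U3 inverted output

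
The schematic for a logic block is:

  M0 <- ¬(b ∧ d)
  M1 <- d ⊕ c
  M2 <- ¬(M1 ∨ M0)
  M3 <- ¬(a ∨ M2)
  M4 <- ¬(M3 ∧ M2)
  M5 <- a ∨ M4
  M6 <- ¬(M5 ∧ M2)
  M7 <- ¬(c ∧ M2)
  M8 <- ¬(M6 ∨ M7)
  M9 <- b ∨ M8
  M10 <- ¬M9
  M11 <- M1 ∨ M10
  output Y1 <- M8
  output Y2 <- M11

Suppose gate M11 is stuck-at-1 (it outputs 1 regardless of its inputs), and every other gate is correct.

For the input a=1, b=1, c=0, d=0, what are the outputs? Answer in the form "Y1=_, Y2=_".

Y1=0, Y2=1

Propagate with M11 forced: M0=1, M1=0, M2=0, M3=0, M4=1, M5=1, M6=1, M7=1, M8=0, M9=1, M10=0, M11=1 [stuck-at-1].
So the outputs are Y1=0, Y2=1. (Without the fault they would be Y1=0, Y2=0.)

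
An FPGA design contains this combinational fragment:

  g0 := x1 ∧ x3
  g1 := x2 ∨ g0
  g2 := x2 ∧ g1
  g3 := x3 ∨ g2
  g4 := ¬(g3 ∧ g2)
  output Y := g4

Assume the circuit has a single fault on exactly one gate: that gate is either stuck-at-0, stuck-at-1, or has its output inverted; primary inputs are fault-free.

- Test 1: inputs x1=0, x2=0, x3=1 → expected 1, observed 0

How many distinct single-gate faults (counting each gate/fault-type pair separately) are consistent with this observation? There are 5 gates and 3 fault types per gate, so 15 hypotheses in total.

Fault-free: g0=0, g1=0, g2=0, g3=1, g4=1 → 1. Observed 0.
  g0: none of the 3 fault types match ✗
  g1: none of the 3 fault types match ✗
  g2: stuck-at-1, inverted output ✓; others ✗
  g3: none of the 3 fault types match ✗
  g4: stuck-at-0, inverted output ✓; others ✗
Consistent faults: {g2 stuck-at-1, g2 inverted output, g4 stuck-at-0, g4 inverted output} — 4 in all.

4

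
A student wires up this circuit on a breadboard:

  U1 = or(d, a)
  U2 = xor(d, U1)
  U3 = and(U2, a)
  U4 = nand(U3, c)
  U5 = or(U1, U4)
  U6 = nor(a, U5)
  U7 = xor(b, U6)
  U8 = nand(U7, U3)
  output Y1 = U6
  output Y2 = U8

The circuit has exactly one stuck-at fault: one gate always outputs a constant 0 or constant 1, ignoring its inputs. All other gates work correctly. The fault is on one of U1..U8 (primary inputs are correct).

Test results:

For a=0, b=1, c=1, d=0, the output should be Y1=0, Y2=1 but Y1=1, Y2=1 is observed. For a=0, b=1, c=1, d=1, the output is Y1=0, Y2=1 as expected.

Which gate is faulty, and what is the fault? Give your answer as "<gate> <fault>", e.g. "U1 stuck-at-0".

U4 stuck-at-0

Fault-free values for test 1 (a=0, b=1, c=1, d=0): U1=0, U2=0, U3=0, U4=1, U5=1, U6=0, U7=1, U8=1, giving Y1=0, Y2=1. Observed Y1=1, Y2=1.
Test 1: faults giving observed Y1=1, Y2=1 are {U3 stuck-at-1, U4 stuck-at-0, U5 stuck-at-0, U6 stuck-at-1}.
Test 2 (a=0, b=1, c=1, d=1): fault-free U1=1, U2=0, U3=0, U4=1, U5=1, U6=0, U7=1, U8=1 → Y1=0, Y2=1; observed Y1=0, Y2=1. Eliminates U3 stuck-at-1, U5 stuck-at-0, U6 stuck-at-1.
Only U4 stuck-at-0 is consistent with every test.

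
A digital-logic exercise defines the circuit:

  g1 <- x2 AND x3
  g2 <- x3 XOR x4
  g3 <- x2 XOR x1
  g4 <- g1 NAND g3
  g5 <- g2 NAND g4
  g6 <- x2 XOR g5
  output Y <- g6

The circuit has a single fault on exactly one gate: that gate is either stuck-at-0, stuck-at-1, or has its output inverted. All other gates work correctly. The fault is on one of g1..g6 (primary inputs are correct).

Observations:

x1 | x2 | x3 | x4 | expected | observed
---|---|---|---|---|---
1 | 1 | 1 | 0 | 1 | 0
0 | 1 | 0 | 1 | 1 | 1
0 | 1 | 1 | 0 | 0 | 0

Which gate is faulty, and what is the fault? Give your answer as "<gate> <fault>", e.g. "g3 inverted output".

Fault-free values for test 1 (x1=1, x2=1, x3=1, x4=0): g1=1, g2=1, g3=0, g4=1, g5=0, g6=1, giving Y=1. Observed 0.
Test 1: faults giving observed 0 are {g2 stuck-at-0, g2 inverted output, g3 stuck-at-1, g3 inverted output, g4 stuck-at-0, g4 inverted output, g5 stuck-at-1, g5 inverted output, g6 stuck-at-0, g6 inverted output}.
Test 2 (x1=0, x2=1, x3=0, x4=1): fault-free g1=0, g2=1, g3=1, g4=1, g5=0, g6=1 → 1; observed 1. Eliminates g2 stuck-at-0, g2 inverted output, g4 stuck-at-0, g4 inverted output, g5 stuck-at-1, g5 inverted output, g6 stuck-at-0, g6 inverted output.
Test 3 (x1=0, x2=1, x3=1, x4=0): fault-free g1=1, g2=1, g3=1, g4=0, g5=1, g6=0 → 0; observed 0. Eliminates g3 inverted output.
Only g3 stuck-at-1 is consistent with every test.

g3 stuck-at-1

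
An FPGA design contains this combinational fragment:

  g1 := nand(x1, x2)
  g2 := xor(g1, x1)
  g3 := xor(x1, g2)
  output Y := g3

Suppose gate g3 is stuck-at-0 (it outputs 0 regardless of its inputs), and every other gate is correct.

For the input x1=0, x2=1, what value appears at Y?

0

Propagate with g3 forced: g1=1, g2=1, g3=0 [stuck-at-0].
So Y = 0. (Without the fault it would be 1.)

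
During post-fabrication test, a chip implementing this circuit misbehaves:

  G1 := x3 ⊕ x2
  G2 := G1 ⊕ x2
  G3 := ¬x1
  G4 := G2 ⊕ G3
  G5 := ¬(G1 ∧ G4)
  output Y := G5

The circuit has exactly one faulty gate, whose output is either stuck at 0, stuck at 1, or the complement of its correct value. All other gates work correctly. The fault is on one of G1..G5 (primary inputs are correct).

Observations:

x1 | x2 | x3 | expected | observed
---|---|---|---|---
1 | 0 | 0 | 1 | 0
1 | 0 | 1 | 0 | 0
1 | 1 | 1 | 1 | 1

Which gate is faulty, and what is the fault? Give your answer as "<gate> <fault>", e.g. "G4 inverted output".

Fault-free values for test 1 (x1=1, x2=0, x3=0): G1=0, G2=0, G3=0, G4=0, G5=1, giving Y=1. Observed 0.
Test 1: faults giving observed 0 are {G1 stuck-at-1, G1 inverted output, G5 stuck-at-0, G5 inverted output}.
Test 2 (x1=1, x2=0, x3=1): fault-free G1=1, G2=1, G3=0, G4=1, G5=0 → 0; observed 0. Eliminates G1 inverted output, G5 inverted output.
Test 3 (x1=1, x2=1, x3=1): fault-free G1=0, G2=1, G3=0, G4=1, G5=1 → 1; observed 1. Eliminates G5 stuck-at-0.
Only G1 stuck-at-1 is consistent with every test.

G1 stuck-at-1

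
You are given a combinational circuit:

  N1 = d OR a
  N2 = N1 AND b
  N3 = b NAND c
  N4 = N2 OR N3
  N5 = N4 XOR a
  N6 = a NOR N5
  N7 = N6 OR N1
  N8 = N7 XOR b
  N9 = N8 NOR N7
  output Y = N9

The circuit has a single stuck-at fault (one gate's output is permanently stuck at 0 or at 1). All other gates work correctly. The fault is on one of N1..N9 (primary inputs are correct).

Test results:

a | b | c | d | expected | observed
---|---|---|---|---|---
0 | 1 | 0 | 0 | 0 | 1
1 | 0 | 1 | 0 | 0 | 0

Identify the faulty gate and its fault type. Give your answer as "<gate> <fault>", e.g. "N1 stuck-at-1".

Fault-free values for test 1 (a=0, b=1, c=0, d=0): N1=0, N2=0, N3=1, N4=1, N5=1, N6=0, N7=0, N8=1, N9=0, giving Y=0. Observed 1.
Test 1: faults giving observed 1 are {N8 stuck-at-0, N9 stuck-at-1}.
Test 2 (a=1, b=0, c=1, d=0): fault-free N1=1, N2=0, N3=1, N4=1, N5=0, N6=0, N7=1, N8=1, N9=0 → 0; observed 0. Eliminates N9 stuck-at-1.
Only N8 stuck-at-0 is consistent with every test.

N8 stuck-at-0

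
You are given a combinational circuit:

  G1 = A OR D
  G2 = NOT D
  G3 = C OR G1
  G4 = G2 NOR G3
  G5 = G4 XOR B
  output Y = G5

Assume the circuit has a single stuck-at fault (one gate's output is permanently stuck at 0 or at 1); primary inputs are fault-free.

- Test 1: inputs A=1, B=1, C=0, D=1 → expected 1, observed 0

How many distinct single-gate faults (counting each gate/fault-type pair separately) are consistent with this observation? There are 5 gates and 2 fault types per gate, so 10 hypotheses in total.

Fault-free: G1=1, G2=0, G3=1, G4=0, G5=1 → 1. Observed 0.
  G1 stuck-at-0: output 0 ✓
  G1 stuck-at-1: output 1 ✗
  G2 stuck-at-0: output 1 ✗
  G2 stuck-at-1: output 1 ✗
  G3 stuck-at-0: output 0 ✓
  G3 stuck-at-1: output 1 ✗
  G4 stuck-at-0: output 1 ✗
  G4 stuck-at-1: output 0 ✓
  G5 stuck-at-0: output 0 ✓
  G5 stuck-at-1: output 1 ✗
Consistent faults: {G1 stuck-at-0, G3 stuck-at-0, G4 stuck-at-1, G5 stuck-at-0} — 4 in all.

4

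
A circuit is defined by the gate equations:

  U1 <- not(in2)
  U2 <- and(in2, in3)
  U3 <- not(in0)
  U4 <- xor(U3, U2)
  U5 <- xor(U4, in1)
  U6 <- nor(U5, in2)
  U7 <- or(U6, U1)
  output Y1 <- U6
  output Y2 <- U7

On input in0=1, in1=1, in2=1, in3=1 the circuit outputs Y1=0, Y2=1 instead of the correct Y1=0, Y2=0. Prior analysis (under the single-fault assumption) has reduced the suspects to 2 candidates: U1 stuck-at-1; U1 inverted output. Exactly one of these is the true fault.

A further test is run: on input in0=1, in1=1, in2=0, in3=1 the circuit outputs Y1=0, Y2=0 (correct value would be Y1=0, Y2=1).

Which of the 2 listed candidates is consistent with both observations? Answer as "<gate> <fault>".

U1 inverted output

Evaluate each candidate on input in0=1, in1=1, in2=0, in3=1:
  U1 stuck-at-1: U1=1 [stuck-at-1], U2=0, U3=0, U4=0, U5=1, U6=0, U7=1 → Y1=0, Y2=1 — eliminated
  U1 inverted output: U1=0 [inverted output], U2=0, U3=0, U4=0, U5=1, U6=0, U7=0 → Y1=0, Y2=0 — matches
Only U1 inverted output reproduces the observed Y1=0, Y2=0.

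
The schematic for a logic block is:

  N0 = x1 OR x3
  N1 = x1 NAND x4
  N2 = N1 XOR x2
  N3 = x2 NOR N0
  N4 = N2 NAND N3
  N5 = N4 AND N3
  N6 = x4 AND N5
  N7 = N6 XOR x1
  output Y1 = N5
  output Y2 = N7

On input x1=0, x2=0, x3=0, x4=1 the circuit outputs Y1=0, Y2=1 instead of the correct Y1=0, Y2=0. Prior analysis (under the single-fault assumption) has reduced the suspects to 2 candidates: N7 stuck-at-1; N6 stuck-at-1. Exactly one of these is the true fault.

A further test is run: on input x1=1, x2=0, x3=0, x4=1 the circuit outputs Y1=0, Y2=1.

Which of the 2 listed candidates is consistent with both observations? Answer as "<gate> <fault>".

Evaluate each candidate on input x1=1, x2=0, x3=0, x4=1:
  N7 stuck-at-1: N0=1, N1=0, N2=0, N3=0, N4=1, N5=0, N6=0, N7=1 [stuck-at-1] → Y1=0, Y2=1 — matches
  N6 stuck-at-1: N0=1, N1=0, N2=0, N3=0, N4=1, N5=0, N6=1 [stuck-at-1], N7=0 → Y1=0, Y2=0 — eliminated
Only N7 stuck-at-1 reproduces the observed Y1=0, Y2=1.

N7 stuck-at-1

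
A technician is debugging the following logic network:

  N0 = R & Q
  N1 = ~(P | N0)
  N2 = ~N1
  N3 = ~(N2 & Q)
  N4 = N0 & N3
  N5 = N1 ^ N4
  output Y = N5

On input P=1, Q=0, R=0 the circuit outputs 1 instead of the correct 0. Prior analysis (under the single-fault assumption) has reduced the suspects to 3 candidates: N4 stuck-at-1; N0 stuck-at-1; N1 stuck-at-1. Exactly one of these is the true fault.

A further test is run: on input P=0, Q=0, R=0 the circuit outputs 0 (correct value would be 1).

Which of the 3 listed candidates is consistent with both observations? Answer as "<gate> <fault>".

Evaluate each candidate on input P=0, Q=0, R=0:
  N4 stuck-at-1: N0=0, N1=1, N2=0, N3=1, N4=1 [stuck-at-1], N5=0 → 0 — matches
  N0 stuck-at-1: N0=1 [stuck-at-1], N1=0, N2=1, N3=1, N4=1, N5=1 → 1 — eliminated
  N1 stuck-at-1: N0=0, N1=1 [stuck-at-1], N2=0, N3=1, N4=0, N5=1 → 1 — eliminated
Only N4 stuck-at-1 reproduces the observed 0.

N4 stuck-at-1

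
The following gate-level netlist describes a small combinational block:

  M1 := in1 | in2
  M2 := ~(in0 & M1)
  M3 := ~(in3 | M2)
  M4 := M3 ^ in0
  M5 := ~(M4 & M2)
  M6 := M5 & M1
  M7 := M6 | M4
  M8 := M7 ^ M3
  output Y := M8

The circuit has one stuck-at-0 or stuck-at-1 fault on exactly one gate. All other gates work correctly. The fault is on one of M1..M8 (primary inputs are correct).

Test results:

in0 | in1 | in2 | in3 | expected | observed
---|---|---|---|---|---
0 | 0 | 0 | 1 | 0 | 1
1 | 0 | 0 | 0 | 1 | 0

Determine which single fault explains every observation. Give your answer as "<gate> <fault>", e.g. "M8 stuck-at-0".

Fault-free values for test 1 (in0=0, in1=0, in2=0, in3=1): M1=0, M2=1, M3=0, M4=0, M5=1, M6=0, M7=0, M8=0, giving Y=0. Observed 1.
Test 1: faults giving observed 1 are {M1 stuck-at-1, M4 stuck-at-1, M6 stuck-at-1, M7 stuck-at-1, M8 stuck-at-1}.
Test 2 (in0=1, in1=0, in2=0, in3=0): fault-free M1=0, M2=1, M3=0, M4=1, M5=0, M6=0, M7=1, M8=1 → 1; observed 0. Eliminates M4 stuck-at-1, M6 stuck-at-1, M7 stuck-at-1, M8 stuck-at-1.
Only M1 stuck-at-1 is consistent with every test.

M1 stuck-at-1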